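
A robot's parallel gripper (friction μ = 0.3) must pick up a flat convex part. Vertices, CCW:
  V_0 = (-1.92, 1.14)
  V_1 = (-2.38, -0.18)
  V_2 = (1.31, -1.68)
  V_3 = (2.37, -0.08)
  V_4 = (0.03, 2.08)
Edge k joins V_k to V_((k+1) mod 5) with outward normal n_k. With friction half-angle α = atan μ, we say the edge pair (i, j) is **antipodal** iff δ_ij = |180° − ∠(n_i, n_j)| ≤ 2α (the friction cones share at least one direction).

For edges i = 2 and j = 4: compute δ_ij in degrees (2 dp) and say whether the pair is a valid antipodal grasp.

δ = 30.74°, valid

α = atan 0.3 = 16.70°;  2α = 33.40°
edge 2: e_2 = (+1.06, +1.60);  n_2 = (+0.8336, -0.5523)
edge 4: e_4 = (-1.95, -0.94);  n_4 = (-0.4342, +0.9008)
∠(n_2, n_4) = 149.26°
δ = |180° − 149.26°| = 30.74°
30.74° ≤ 2α = 33.40°  →  valid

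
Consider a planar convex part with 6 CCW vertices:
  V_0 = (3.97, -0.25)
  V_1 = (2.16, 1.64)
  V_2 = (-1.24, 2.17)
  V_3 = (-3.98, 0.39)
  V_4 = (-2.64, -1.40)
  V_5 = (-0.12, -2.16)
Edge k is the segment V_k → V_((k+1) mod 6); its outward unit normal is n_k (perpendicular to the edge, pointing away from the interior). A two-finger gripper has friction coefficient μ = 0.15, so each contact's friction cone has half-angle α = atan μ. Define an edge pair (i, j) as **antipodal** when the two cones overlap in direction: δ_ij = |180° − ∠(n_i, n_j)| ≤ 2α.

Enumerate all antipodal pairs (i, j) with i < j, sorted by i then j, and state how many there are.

count = 3; pairs: (0,3), (1,4), (2,5)

α = atan 0.15 = 8.53°;  2α = 17.06°
n_0 = (+0.7222, +0.6917)
n_1 = (+0.1540, +0.9881)
n_2 = (-0.5448, +0.8386)
n_3 = (-0.8005, -0.5993)
n_4 = (-0.2887, -0.9574)
n_5 = (+0.4231, -0.9061)
  (0,1): δ = 142.62°  ·
  (0,2): δ = 100.75°  ·
  (0,3): δ = 6.94°  ✓
  (0,4): δ = 29.46°  ·
  (0,5): δ = 71.27°  ·
  (1,2): δ = 138.13°  ·
  (1,3): δ = 44.32°  ·
  (1,4): δ = 7.92°  ✓
  (1,5): δ = 33.89°  ·
  (2,3): δ = 86.19°  ·
  (2,4): δ = 49.79°  ·
  (2,5): δ = 7.98°  ✓
  (3,4): δ = 143.60°  ·
  (3,5): δ = 101.79°  ·
  (4,5): δ = 138.19°  ·
antipodal pairs: 3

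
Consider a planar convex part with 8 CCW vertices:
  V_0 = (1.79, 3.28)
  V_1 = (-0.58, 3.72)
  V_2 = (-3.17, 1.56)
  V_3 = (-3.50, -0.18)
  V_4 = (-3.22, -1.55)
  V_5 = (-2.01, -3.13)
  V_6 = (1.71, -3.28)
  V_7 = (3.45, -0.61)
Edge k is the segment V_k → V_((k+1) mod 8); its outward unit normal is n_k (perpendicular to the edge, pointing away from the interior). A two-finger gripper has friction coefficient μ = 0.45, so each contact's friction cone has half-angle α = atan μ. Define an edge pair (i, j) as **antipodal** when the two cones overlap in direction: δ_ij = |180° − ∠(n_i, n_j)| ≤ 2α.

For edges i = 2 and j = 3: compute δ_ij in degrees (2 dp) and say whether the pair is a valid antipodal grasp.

δ = 157.71°, invalid

α = atan 0.45 = 24.23°;  2α = 48.46°
edge 2: e_2 = (-0.33, -1.74);  n_2 = (-0.9825, +0.1863)
edge 3: e_3 = (+0.28, -1.37);  n_3 = (-0.9797, -0.2002)
∠(n_2, n_3) = 22.29°
δ = |180° − 22.29°| = 157.71°
157.71° > 2α = 48.46°  →  invalid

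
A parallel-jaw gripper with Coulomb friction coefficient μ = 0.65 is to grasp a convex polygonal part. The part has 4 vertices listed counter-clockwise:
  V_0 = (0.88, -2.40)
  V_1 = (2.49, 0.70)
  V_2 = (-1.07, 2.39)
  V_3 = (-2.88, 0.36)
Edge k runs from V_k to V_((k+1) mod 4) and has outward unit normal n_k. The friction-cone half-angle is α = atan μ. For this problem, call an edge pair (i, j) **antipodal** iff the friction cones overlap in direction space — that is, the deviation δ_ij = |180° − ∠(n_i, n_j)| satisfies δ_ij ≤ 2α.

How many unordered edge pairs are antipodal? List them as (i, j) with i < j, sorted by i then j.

count = 2; pairs: (0,2), (1,3)

α = atan 0.65 = 33.02°;  2α = 66.05°
n_0 = (+0.8875, -0.4609)
n_1 = (+0.4288, +0.9034)
n_2 = (-0.7464, +0.6655)
n_3 = (-0.5917, -0.8061)
  (0,1): δ = 87.95°  ·
  (0,2): δ = 14.28°  ✓
  (0,3): δ = 81.17°  ·
  (1,2): δ = 106.33°  ·
  (1,3): δ = 10.89°  ✓
  (2,3): δ = 84.56°  ·
antipodal pairs: 2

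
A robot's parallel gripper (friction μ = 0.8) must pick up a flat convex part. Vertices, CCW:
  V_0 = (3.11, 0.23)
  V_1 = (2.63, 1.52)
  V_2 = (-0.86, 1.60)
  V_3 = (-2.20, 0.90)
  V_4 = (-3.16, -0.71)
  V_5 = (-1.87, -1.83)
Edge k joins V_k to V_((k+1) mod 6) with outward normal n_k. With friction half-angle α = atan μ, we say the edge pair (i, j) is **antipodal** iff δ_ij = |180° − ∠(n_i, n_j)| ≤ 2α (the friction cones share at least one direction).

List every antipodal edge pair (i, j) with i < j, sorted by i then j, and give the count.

α = atan 0.8 = 38.66°;  2α = 77.32°
n_0 = (+0.9372, +0.3487)
n_1 = (+0.0229, +0.9997)
n_2 = (-0.4630, +0.8863)
n_3 = (-0.8589, +0.5121)
n_4 = (-0.6556, -0.7551)
n_5 = (+0.3822, -0.9241)
  (0,1): δ = 111.72°  ·
  (0,2): δ = 82.83°  ·
  (0,3): δ = 51.22°  ✓
  (0,4): δ = 28.63°  ✓
  (0,5): δ = 92.06°  ·
  (1,2): δ = 151.10°  ·
  (1,3): δ = 119.49°  ·
  (1,4): δ = 39.65°  ✓
  (1,5): δ = 23.79°  ✓
  (2,3): δ = 148.39°  ·
  (2,4): δ = 68.55°  ✓
  (2,5): δ = 5.11°  ✓
  (3,4): δ = 100.16°  ·
  (3,5): δ = 36.72°  ✓
  (4,5): δ = 116.56°  ·
antipodal pairs: 7

count = 7; pairs: (0,3), (0,4), (1,4), (1,5), (2,4), (2,5), (3,5)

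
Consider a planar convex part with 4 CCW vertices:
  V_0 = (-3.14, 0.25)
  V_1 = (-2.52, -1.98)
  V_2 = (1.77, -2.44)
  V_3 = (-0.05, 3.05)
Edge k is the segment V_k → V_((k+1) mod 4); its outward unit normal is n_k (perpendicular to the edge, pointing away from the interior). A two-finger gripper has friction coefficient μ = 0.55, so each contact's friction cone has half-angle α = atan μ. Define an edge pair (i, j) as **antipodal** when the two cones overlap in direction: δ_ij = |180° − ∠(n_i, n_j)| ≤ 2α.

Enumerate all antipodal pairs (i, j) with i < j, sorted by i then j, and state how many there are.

count = 2; pairs: (0,2), (1,3)

α = atan 0.55 = 28.81°;  2α = 57.62°
n_0 = (-0.9635, -0.2679)
n_1 = (-0.1066, -0.9943)
n_2 = (+0.9492, +0.3147)
n_3 = (-0.6715, +0.7410)
  (0,1): δ = 111.66°  ·
  (0,2): δ = 2.80°  ✓
  (0,3): δ = 116.64°  ·
  (1,2): δ = 65.54°  ·
  (1,3): δ = 48.30°  ✓
  (2,3): δ = 66.16°  ·
antipodal pairs: 2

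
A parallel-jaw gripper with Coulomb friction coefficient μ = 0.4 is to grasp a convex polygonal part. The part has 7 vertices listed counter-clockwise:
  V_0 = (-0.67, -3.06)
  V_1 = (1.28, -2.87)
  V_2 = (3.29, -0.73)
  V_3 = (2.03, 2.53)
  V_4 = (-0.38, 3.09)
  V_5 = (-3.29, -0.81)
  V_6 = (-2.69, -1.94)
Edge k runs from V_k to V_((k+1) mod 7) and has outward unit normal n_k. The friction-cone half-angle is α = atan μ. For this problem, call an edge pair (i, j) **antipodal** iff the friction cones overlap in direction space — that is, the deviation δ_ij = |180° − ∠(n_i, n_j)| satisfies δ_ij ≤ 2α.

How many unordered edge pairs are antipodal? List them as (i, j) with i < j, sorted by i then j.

count = 5; pairs: (0,3), (1,4), (2,5), (2,6), (3,6)

α = atan 0.4 = 21.80°;  2α = 43.60°
n_0 = (+0.0970, -0.9953)
n_1 = (+0.7289, -0.6846)
n_2 = (+0.9328, +0.3605)
n_3 = (+0.2263, +0.9740)
n_4 = (-0.8015, +0.5980)
n_5 = (-0.8832, -0.4690)
n_6 = (-0.4849, -0.8746)
  (0,1): δ = 138.77°  ·
  (0,2): δ = 74.43°  ·
  (0,3): δ = 18.65°  ✓
  (0,4): δ = 47.71°  ·
  (0,5): δ = 112.40°  ·
  (0,6): δ = 145.43°  ·
  (1,2): δ = 115.66°  ·
  (1,3): δ = 59.88°  ·
  (1,4): δ = 6.48°  ✓
  (1,5): δ = 71.17°  ·
  (1,6): δ = 104.20°  ·
  (2,3): δ = 124.21°  ·
  (2,4): δ = 57.86°  ·
  (2,5): δ = 6.84°  ✓
  (2,6): δ = 39.86°  ✓
  (3,4): δ = 113.65°  ·
  (3,5): δ = 48.95°  ·
  (3,6): δ = 15.93°  ✓
  (4,5): δ = 115.30°  ·
  (4,6): δ = 82.28°  ·
  (5,6): δ = 146.97°  ·
antipodal pairs: 5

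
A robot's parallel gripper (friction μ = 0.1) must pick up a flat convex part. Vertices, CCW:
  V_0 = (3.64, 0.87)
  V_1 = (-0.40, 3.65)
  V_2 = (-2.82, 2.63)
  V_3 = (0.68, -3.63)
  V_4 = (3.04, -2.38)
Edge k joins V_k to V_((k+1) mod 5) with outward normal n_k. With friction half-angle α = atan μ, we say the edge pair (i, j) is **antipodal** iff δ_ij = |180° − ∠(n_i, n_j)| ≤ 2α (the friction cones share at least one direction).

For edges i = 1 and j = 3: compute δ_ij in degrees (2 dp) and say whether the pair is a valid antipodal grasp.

α = atan 0.1 = 5.71°;  2α = 11.42°
edge 1: e_1 = (-2.42, -1.02);  n_1 = (-0.3884, +0.9215)
edge 3: e_3 = (+2.36, +1.25);  n_3 = (+0.4681, -0.8837)
∠(n_1, n_3) = 174.95°
δ = |180° − 174.95°| = 5.05°
5.05° ≤ 2α = 11.42°  →  valid

δ = 5.05°, valid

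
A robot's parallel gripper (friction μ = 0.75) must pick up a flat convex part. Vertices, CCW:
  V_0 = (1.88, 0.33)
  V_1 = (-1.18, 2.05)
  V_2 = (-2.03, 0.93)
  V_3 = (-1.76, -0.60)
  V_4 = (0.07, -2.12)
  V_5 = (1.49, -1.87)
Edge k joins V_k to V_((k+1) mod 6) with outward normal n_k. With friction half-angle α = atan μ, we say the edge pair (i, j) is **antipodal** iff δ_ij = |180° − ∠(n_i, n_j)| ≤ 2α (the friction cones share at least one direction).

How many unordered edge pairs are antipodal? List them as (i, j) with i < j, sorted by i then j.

count = 7; pairs: (0,2), (0,3), (0,4), (1,4), (1,5), (2,5), (3,5)

α = atan 0.75 = 36.87°;  2α = 73.74°
n_0 = (+0.4900, +0.8717)
n_1 = (-0.7966, +0.6045)
n_2 = (-0.9848, -0.1738)
n_3 = (-0.6389, -0.7693)
n_4 = (+0.1734, -0.9849)
n_5 = (+0.9846, -0.1746)
  (0,1): δ = 97.86°  ·
  (0,2): δ = 50.65°  ✓
  (0,3): δ = 10.37°  ✓
  (0,4): δ = 39.32°  ✓
  (0,5): δ = 109.29°  ·
  (1,2): δ = 132.80°  ·
  (1,3): δ = 92.52°  ·
  (1,4): δ = 42.82°  ✓
  (1,5): δ = 27.14°  ✓
  (2,3): δ = 139.72°  ·
  (2,4): δ = 90.02°  ·
  (2,5): δ = 20.06°  ✓
  (3,4): δ = 130.30°  ·
  (3,5): δ = 60.34°  ✓
  (4,5): δ = 110.04°  ·
antipodal pairs: 7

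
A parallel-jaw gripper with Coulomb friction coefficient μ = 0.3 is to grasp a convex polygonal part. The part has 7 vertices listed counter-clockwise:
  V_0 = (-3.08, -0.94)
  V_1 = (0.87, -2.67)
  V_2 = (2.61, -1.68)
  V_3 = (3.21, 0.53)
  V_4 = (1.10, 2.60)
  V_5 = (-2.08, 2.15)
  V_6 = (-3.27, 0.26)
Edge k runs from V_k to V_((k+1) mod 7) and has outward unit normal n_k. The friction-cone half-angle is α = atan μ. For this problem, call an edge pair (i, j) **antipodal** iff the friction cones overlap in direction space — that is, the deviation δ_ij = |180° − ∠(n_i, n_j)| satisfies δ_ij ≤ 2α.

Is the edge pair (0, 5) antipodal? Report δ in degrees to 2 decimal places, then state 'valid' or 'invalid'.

δ = 81.46°, invalid

α = atan 0.3 = 16.70°;  2α = 33.40°
edge 0: e_0 = (+3.95, -1.73);  n_0 = (-0.4012, -0.9160)
edge 5: e_5 = (-1.19, -1.89);  n_5 = (-0.8462, +0.5328)
∠(n_0, n_5) = 98.54°
δ = |180° − 98.54°| = 81.46°
81.46° > 2α = 33.40°  →  invalid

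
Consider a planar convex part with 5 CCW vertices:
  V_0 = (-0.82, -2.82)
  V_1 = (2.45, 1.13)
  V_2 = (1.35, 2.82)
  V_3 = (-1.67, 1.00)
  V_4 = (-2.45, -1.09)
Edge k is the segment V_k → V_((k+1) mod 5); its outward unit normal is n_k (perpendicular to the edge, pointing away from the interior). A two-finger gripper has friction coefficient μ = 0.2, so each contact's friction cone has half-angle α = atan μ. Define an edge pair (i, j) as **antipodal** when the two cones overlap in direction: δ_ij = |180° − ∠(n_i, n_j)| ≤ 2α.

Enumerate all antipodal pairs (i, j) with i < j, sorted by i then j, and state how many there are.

α = atan 0.2 = 11.31°;  2α = 22.62°
n_0 = (+0.7703, -0.6377)
n_1 = (+0.8381, +0.5455)
n_2 = (-0.5162, +0.8565)
n_3 = (-0.9369, +0.3496)
n_4 = (-0.7278, -0.6858)
  (0,1): δ = 107.32°  ·
  (0,2): δ = 19.31°  ✓
  (0,3): δ = 19.15°  ✓
  (0,4): δ = 82.91°  ·
  (1,2): δ = 91.98°  ·
  (1,3): δ = 53.53°  ·
  (1,4): δ = 10.24°  ✓
  (2,3): δ = 141.54°  ·
  (2,4): δ = 77.78°  ·
  (3,4): δ = 116.24°  ·
antipodal pairs: 3

count = 3; pairs: (0,2), (0,3), (1,4)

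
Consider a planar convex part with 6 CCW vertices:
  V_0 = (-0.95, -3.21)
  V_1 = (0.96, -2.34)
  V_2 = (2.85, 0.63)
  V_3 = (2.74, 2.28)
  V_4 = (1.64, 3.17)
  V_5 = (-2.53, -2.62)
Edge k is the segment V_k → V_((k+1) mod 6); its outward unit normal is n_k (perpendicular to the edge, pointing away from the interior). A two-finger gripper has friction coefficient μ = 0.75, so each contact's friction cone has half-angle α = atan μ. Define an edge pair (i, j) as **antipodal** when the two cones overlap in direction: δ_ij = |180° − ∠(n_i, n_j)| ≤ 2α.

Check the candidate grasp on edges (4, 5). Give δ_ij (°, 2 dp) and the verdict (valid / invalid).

α = atan 0.75 = 36.87°;  2α = 73.74°
edge 4: e_4 = (-4.17, -5.79);  n_4 = (-0.8115, +0.5844)
edge 5: e_5 = (+1.58, -0.59);  n_5 = (-0.3498, -0.9368)
∠(n_4, n_5) = 105.29°
δ = |180° − 105.29°| = 74.71°
74.71° > 2α = 73.74°  →  invalid

δ = 74.71°, invalid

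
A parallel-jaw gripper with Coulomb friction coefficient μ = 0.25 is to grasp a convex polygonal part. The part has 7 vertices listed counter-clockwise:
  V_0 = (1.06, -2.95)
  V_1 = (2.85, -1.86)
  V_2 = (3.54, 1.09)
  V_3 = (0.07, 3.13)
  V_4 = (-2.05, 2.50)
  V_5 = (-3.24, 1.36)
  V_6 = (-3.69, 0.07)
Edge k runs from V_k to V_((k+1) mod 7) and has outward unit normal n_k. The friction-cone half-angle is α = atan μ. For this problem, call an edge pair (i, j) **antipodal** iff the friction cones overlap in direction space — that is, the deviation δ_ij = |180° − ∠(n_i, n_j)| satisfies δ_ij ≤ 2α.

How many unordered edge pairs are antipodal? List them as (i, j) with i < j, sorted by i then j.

α = atan 0.25 = 14.04°;  2α = 28.07°
n_0 = (+0.5201, -0.8541)
n_1 = (+0.9737, -0.2278)
n_2 = (+0.5068, +0.8621)
n_3 = (-0.2849, +0.9586)
n_4 = (-0.6918, +0.7221)
n_5 = (-0.9442, +0.3294)
n_6 = (-0.5365, -0.8439)
  (0,1): δ = 134.50°  ·
  (0,2): δ = 61.79°  ·
  (0,3): δ = 14.79°  ✓
  (0,4): δ = 12.43°  ✓
  (0,5): δ = 39.43°  ·
  (0,6): δ = 116.21°  ·
  (1,2): δ = 107.29°  ·
  (1,3): δ = 60.28°  ·
  (1,4): δ = 33.06°  ·
  (1,5): δ = 6.07°  ✓
  (1,6): δ = 70.72°  ·
  (2,3): δ = 133.00°  ·
  (2,4): δ = 105.78°  ·
  (2,5): δ = 78.78°  ·
  (2,6): δ = 2.00°  ✓
  (3,4): δ = 152.78°  ·
  (3,5): δ = 125.78°  ·
  (3,6): δ = 49.00°  ·
  (4,5): δ = 153.00°  ·
  (4,6): δ = 76.22°  ·
  (5,6): δ = 103.22°  ·
antipodal pairs: 4

count = 4; pairs: (0,3), (0,4), (1,5), (2,6)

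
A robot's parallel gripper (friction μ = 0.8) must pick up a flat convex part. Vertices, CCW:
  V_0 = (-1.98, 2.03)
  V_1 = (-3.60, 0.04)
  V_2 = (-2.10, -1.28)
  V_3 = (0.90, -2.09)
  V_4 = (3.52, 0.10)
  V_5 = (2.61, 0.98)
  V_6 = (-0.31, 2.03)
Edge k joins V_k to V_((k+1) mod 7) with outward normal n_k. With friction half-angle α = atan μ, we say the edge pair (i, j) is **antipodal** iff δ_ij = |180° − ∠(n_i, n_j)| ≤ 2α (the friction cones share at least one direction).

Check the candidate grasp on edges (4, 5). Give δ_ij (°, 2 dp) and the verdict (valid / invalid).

α = atan 0.8 = 38.66°;  2α = 77.32°
edge 4: e_4 = (-0.91, +0.88);  n_4 = (+0.6952, +0.7189)
edge 5: e_5 = (-2.92, +1.05);  n_5 = (+0.3384, +0.9410)
∠(n_4, n_5) = 24.26°
δ = |180° − 24.26°| = 155.74°
155.74° > 2α = 77.32°  →  invalid

δ = 155.74°, invalid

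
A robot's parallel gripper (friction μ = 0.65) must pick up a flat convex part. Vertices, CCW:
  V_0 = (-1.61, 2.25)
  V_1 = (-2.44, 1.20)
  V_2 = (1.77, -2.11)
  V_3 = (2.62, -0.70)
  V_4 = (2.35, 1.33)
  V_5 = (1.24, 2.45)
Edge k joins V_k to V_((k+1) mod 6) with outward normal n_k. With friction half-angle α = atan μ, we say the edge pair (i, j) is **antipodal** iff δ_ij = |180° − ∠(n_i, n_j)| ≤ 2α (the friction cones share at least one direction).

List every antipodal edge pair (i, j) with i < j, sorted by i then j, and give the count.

α = atan 0.65 = 33.02°;  2α = 66.05°
n_0 = (-0.7845, +0.6201)
n_1 = (-0.6181, -0.7861)
n_2 = (+0.8564, -0.5163)
n_3 = (+0.9913, +0.1318)
n_4 = (+0.7103, +0.7039)
n_5 = (-0.0700, +0.9975)
  (0,1): δ = 89.85°  ·
  (0,2): δ = 7.24°  ✓
  (0,3): δ = 45.90°  ✓
  (0,4): δ = 83.07°  ·
  (0,5): δ = 132.34°  ·
  (1,2): δ = 82.91°  ·
  (1,3): δ = 44.25°  ✓
  (1,4): δ = 7.08°  ✓
  (1,5): δ = 42.19°  ✓
  (2,3): δ = 141.34°  ·
  (2,4): δ = 104.17°  ·
  (2,5): δ = 54.90°  ✓
  (3,4): δ = 142.83°  ·
  (3,5): δ = 93.56°  ·
  (4,5): δ = 130.73°  ·
antipodal pairs: 6

count = 6; pairs: (0,2), (0,3), (1,3), (1,4), (1,5), (2,5)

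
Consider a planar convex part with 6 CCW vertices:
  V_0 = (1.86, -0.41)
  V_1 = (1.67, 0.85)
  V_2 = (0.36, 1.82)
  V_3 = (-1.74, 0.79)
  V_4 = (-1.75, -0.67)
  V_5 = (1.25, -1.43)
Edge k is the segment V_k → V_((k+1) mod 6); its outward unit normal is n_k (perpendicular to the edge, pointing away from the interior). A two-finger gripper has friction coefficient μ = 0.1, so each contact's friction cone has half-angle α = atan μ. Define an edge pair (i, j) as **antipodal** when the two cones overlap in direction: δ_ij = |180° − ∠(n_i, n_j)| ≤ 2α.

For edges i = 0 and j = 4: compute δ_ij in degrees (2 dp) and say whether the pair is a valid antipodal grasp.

α = atan 0.1 = 5.71°;  2α = 11.42°
edge 0: e_0 = (-0.19, +1.26);  n_0 = (+0.9888, +0.1491)
edge 4: e_4 = (+3.00, -0.76);  n_4 = (-0.2456, -0.9694)
∠(n_0, n_4) = 112.79°
δ = |180° − 112.79°| = 67.21°
67.21° > 2α = 11.42°  →  invalid

δ = 67.21°, invalid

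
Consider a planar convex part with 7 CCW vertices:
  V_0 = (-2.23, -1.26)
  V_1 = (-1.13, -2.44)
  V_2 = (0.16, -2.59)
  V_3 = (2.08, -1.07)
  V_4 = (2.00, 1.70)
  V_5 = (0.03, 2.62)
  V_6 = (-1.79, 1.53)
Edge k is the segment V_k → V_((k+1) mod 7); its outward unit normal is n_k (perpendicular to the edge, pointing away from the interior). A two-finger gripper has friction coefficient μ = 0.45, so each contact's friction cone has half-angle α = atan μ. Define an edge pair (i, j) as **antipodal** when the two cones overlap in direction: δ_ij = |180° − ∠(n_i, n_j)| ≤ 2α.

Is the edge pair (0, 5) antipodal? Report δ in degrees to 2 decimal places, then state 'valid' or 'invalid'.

α = atan 0.45 = 24.23°;  2α = 48.46°
edge 0: e_0 = (+1.10, -1.18);  n_0 = (-0.7315, -0.6819)
edge 5: e_5 = (-1.82, -1.09);  n_5 = (-0.5138, +0.8579)
∠(n_0, n_5) = 102.07°
δ = |180° − 102.07°| = 77.93°
77.93° > 2α = 48.46°  →  invalid

δ = 77.93°, invalid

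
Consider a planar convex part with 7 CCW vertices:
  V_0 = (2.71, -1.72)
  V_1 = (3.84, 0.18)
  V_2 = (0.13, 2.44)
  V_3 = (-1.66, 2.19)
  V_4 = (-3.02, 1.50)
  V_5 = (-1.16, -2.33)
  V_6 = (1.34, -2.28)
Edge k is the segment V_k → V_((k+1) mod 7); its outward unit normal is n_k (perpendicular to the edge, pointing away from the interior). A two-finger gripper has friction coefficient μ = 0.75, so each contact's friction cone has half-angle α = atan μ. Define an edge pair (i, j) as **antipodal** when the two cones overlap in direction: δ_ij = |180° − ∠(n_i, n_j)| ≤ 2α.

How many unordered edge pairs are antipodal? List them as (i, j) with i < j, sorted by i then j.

α = atan 0.75 = 36.87°;  2α = 73.74°
n_0 = (+0.8595, -0.5112)
n_1 = (+0.5202, +0.8540)
n_2 = (-0.1383, +0.9904)
n_3 = (-0.4525, +0.8918)
n_4 = (-0.8995, -0.4368)
n_5 = (+0.0200, -0.9998)
n_6 = (+0.3784, -0.9257)
  (0,1): δ = 90.61°  ·
  (0,2): δ = 51.31°  ✓
  (0,3): δ = 32.36°  ✓
  (0,4): δ = 56.64°  ✓
  (0,5): δ = 121.89°  ·
  (0,6): δ = 142.97°  ·
  (1,2): δ = 140.70°  ·
  (1,3): δ = 121.75°  ·
  (1,4): δ = 32.75°  ✓
  (1,5): δ = 32.49°  ✓
  (1,6): δ = 53.58°  ✓
  (2,3): δ = 161.05°  ·
  (2,4): δ = 72.05°  ✓
  (2,5): δ = 6.81°  ✓
  (2,6): δ = 14.28°  ✓
  (3,4): δ = 91.00°  ·
  (3,5): δ = 25.76°  ✓
  (3,6): δ = 4.67°  ✓
  (4,5): δ = 114.76°  ·
  (4,6): δ = 93.67°  ·
  (5,6): δ = 158.91°  ·
antipodal pairs: 11

count = 11; pairs: (0,2), (0,3), (0,4), (1,4), (1,5), (1,6), (2,4), (2,5), (2,6), (3,5), (3,6)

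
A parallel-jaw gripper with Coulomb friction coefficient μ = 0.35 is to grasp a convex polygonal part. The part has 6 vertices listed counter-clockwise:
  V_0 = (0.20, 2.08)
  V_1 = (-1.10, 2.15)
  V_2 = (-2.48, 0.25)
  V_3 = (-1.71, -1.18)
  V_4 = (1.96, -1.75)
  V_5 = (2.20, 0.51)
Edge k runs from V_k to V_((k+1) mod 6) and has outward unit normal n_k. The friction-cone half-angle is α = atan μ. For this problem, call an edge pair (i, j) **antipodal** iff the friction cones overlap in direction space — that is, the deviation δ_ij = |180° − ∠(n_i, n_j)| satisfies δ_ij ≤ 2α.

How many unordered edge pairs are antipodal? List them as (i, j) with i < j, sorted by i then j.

α = atan 0.35 = 19.29°;  2α = 38.58°
n_0 = (+0.0538, +0.9986)
n_1 = (-0.8091, +0.5877)
n_2 = (-0.8805, -0.4741)
n_3 = (-0.1535, -0.9882)
n_4 = (+0.9944, -0.1056)
n_5 = (+0.6175, +0.7866)
  (0,1): δ = 122.91°  ·
  (0,2): δ = 58.62°  ·
  (0,3): δ = 5.75°  ✓
  (0,4): δ = 87.02°  ·
  (0,5): δ = 144.95°  ·
  (1,2): δ = 115.71°  ·
  (1,3): δ = 62.84°  ·
  (1,4): δ = 29.93°  ✓
  (1,5): δ = 87.86°  ·
  (2,3): δ = 127.13°  ·
  (2,4): δ = 34.36°  ✓
  (2,5): δ = 23.57°  ✓
  (3,4): δ = 87.23°  ·
  (3,5): δ = 29.30°  ✓
  (4,5): δ = 122.07°  ·
antipodal pairs: 5

count = 5; pairs: (0,3), (1,4), (2,4), (2,5), (3,5)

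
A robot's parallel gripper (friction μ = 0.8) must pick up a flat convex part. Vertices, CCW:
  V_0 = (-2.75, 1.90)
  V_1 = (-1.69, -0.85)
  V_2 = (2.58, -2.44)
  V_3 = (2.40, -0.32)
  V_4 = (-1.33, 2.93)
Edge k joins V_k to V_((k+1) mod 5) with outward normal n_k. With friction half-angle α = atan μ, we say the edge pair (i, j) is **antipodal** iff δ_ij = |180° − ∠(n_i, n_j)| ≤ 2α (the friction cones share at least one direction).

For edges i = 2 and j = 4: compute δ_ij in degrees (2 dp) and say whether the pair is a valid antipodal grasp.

δ = 58.90°, valid

α = atan 0.8 = 38.66°;  2α = 77.32°
edge 2: e_2 = (-0.18, +2.12);  n_2 = (+0.9964, +0.0846)
edge 4: e_4 = (-1.42, -1.03);  n_4 = (-0.5872, +0.8095)
∠(n_2, n_4) = 121.10°
δ = |180° − 121.10°| = 58.90°
58.90° ≤ 2α = 77.32°  →  valid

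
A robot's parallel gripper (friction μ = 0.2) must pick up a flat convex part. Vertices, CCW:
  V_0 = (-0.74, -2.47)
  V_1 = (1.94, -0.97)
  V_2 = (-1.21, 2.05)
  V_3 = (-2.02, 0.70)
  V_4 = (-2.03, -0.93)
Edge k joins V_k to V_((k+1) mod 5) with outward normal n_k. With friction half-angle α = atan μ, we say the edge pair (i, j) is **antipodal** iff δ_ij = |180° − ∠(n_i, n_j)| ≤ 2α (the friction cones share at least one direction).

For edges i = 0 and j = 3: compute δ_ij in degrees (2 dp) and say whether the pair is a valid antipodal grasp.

α = atan 0.2 = 11.31°;  2α = 22.62°
edge 0: e_0 = (+2.68, +1.50);  n_0 = (+0.4884, -0.8726)
edge 3: e_3 = (-0.01, -1.63);  n_3 = (-1.0000, +0.0061)
∠(n_0, n_3) = 119.59°
δ = |180° − 119.59°| = 60.41°
60.41° > 2α = 22.62°  →  invalid

δ = 60.41°, invalid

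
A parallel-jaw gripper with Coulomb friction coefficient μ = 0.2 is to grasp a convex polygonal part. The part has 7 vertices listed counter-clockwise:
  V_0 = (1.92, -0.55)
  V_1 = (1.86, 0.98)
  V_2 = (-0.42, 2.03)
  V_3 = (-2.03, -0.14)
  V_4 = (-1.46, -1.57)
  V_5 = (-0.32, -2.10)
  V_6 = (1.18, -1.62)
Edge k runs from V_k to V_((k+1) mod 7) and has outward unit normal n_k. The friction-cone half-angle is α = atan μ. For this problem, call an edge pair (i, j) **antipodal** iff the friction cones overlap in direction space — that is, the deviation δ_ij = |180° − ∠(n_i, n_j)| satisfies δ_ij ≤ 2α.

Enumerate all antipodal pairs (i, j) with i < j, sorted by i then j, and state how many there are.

count = 3; pairs: (0,3), (1,4), (2,6)

α = atan 0.2 = 11.31°;  2α = 22.62°
n_0 = (+0.9992, +0.0392)
n_1 = (+0.4183, +0.9083)
n_2 = (-0.8031, +0.5958)
n_3 = (-0.9289, -0.3703)
n_4 = (-0.4216, -0.9068)
n_5 = (+0.3048, -0.9524)
n_6 = (+0.8225, -0.5688)
  (0,1): δ = 116.97°  ·
  (0,2): δ = 38.82°  ·
  (0,3): δ = 19.49°  ✓
  (0,4): δ = 62.82°  ·
  (0,5): δ = 105.50°  ·
  (0,6): δ = 143.09°  ·
  (1,2): δ = 101.85°  ·
  (1,3): δ = 43.54°  ·
  (1,4): δ = 0.21°  ✓
  (1,5): δ = 42.47°  ·
  (1,6): δ = 80.06°  ·
  (2,3): δ = 121.69°  ·
  (2,4): δ = 78.36°  ·
  (2,5): δ = 35.68°  ·
  (2,6): δ = 1.91°  ✓
  (3,4): δ = 136.67°  ·
  (3,5): δ = 93.99°  ·
  (3,6): δ = 56.40°  ·
  (4,5): δ = 137.32°  ·
  (4,6): δ = 99.73°  ·
  (5,6): δ = 142.41°  ·
antipodal pairs: 3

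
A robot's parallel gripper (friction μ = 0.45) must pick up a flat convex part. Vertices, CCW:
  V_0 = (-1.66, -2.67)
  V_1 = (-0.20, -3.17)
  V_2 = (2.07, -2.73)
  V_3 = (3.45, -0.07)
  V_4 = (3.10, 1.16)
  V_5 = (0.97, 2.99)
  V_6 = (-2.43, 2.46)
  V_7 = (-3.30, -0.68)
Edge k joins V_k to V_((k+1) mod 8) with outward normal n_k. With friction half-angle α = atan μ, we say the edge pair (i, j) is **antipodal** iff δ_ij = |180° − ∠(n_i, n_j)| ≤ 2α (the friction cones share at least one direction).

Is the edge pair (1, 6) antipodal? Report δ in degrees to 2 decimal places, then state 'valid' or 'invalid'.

α = atan 0.45 = 24.23°;  2α = 48.46°
edge 1: e_1 = (+2.27, +0.44);  n_1 = (+0.1903, -0.9817)
edge 6: e_6 = (-0.87, -3.14);  n_6 = (-0.9637, +0.2670)
∠(n_1, n_6) = 116.46°
δ = |180° − 116.46°| = 63.54°
63.54° > 2α = 48.46°  →  invalid

δ = 63.54°, invalid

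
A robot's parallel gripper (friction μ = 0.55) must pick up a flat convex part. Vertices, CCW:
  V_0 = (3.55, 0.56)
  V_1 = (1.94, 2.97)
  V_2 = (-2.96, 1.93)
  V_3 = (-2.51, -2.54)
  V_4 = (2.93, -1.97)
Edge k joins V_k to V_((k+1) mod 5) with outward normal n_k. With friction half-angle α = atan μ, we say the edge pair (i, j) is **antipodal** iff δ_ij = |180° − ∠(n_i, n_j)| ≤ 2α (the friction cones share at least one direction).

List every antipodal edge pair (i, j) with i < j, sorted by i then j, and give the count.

α = atan 0.55 = 28.81°;  2α = 57.62°
n_0 = (+0.8315, +0.5555)
n_1 = (-0.2076, +0.9782)
n_2 = (-0.9950, -0.1002)
n_3 = (+0.1042, -0.9946)
n_4 = (+0.9713, -0.2380)
  (0,1): δ = 111.76°  ·
  (0,2): δ = 28.00°  ✓
  (0,3): δ = 62.24°  ·
  (0,4): δ = 132.49°  ·
  (1,2): δ = 96.23°  ·
  (1,3): δ = 6.00°  ✓
  (1,4): δ = 64.25°  ·
  (2,3): δ = 89.77°  ·
  (2,4): δ = 19.52°  ✓
  (3,4): δ = 109.75°  ·
antipodal pairs: 3

count = 3; pairs: (0,2), (1,3), (2,4)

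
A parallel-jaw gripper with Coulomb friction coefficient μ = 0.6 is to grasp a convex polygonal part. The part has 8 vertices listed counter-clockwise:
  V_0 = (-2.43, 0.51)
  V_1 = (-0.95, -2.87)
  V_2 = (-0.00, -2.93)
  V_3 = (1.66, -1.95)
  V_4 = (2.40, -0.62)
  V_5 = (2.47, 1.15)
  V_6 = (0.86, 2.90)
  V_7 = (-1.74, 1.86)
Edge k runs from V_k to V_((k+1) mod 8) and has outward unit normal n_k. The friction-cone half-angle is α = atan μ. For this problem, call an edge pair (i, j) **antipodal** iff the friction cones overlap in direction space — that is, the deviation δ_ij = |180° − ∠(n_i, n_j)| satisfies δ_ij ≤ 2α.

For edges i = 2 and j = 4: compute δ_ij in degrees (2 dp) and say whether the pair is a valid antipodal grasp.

α = atan 0.6 = 30.96°;  2α = 61.93°
edge 2: e_2 = (+1.66, +0.98);  n_2 = (+0.5084, -0.8611)
edge 4: e_4 = (+0.07, +1.77);  n_4 = (+0.9992, -0.0395)
∠(n_2, n_4) = 57.18°
δ = |180° − 57.18°| = 122.82°
122.82° > 2α = 61.93°  →  invalid

δ = 122.82°, invalid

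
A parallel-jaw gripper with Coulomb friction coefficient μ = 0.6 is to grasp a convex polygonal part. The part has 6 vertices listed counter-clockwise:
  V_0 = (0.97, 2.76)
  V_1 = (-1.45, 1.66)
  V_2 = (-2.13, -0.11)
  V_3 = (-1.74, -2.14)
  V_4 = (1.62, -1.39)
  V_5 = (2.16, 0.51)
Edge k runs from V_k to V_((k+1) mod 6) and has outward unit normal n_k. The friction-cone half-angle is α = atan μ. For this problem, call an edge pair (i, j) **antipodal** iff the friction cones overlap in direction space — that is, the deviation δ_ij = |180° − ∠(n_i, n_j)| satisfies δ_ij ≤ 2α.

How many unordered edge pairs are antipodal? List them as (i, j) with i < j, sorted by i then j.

α = atan 0.6 = 30.96°;  2α = 61.93°
n_0 = (-0.4138, +0.9104)
n_1 = (-0.9335, +0.3586)
n_2 = (-0.9820, -0.1887)
n_3 = (+0.2179, -0.9760)
n_4 = (+0.9619, -0.2734)
n_5 = (+0.8840, +0.4675)
  (0,1): δ = 135.46°  ·
  (0,2): δ = 103.57°  ·
  (0,3): δ = 11.86°  ✓
  (0,4): δ = 49.69°  ✓
  (0,5): δ = 93.43°  ·
  (1,2): δ = 148.11°  ·
  (1,3): δ = 56.40°  ✓
  (1,4): δ = 5.15°  ✓
  (1,5): δ = 48.89°  ✓
  (2,3): δ = 88.29°  ·
  (2,4): δ = 26.74°  ✓
  (2,5): δ = 17.00°  ✓
  (3,4): δ = 118.45°  ·
  (3,5): δ = 74.71°  ·
  (4,5): δ = 136.26°  ·
antipodal pairs: 7

count = 7; pairs: (0,3), (0,4), (1,3), (1,4), (1,5), (2,4), (2,5)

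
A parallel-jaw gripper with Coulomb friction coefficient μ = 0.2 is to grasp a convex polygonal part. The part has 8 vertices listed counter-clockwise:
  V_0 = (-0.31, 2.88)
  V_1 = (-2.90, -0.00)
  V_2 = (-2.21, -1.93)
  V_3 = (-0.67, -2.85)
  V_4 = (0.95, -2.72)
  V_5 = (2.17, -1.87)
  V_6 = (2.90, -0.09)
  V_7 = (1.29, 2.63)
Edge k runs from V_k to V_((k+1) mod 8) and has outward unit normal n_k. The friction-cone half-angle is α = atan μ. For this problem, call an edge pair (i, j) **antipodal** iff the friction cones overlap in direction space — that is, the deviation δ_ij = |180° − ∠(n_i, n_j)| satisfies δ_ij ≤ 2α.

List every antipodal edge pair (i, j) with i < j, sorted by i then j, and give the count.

count = 5; pairs: (0,4), (0,5), (1,6), (2,7), (3,7)

α = atan 0.2 = 11.31°;  2α = 22.62°
n_0 = (-0.7436, +0.6687)
n_1 = (-0.9416, -0.3366)
n_2 = (-0.5129, -0.8585)
n_3 = (+0.0800, -0.9968)
n_4 = (+0.5717, -0.8205)
n_5 = (+0.9252, -0.3794)
n_6 = (+0.8605, +0.5094)
n_7 = (+0.1544, +0.9880)
  (0,1): δ = 118.36°  ·
  (0,2): δ = 78.89°  ·
  (0,3): δ = 43.45°  ·
  (0,4): δ = 13.17°  ✓
  (0,5): δ = 19.67°  ✓
  (0,6): δ = 72.59°  ·
  (0,7): δ = 123.08°  ·
  (1,2): δ = 140.53°  ·
  (1,3): δ = 105.08°  ·
  (1,4): δ = 74.81°  ·
  (1,5): δ = 41.97°  ·
  (1,6): δ = 10.95°  ✓
  (1,7): δ = 61.45°  ·
  (2,3): δ = 144.56°  ·
  (2,4): δ = 114.28°  ·
  (2,5): δ = 81.44°  ·
  (2,6): δ = 28.52°  ·
  (2,7): δ = 21.97°  ✓
  (3,4): δ = 149.72°  ·
  (3,5): δ = 116.89°  ·
  (3,6): δ = 63.97°  ·
  (3,7): δ = 13.47°  ✓
  (4,5): δ = 147.16°  ·
  (4,6): δ = 94.24°  ·
  (4,7): δ = 43.75°  ·
  (5,6): δ = 127.08°  ·
  (5,7): δ = 76.58°  ·
  (6,7): δ = 129.50°  ·
antipodal pairs: 5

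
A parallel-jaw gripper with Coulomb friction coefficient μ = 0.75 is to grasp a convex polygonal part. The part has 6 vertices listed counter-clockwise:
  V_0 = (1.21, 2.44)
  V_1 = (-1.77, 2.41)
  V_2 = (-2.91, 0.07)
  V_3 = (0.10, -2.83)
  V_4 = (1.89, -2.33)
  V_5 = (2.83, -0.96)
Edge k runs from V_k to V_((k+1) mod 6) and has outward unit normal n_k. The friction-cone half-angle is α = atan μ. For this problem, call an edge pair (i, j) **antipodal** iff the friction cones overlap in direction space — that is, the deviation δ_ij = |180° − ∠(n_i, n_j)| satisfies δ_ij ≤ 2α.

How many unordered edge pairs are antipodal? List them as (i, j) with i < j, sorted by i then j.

α = atan 0.75 = 36.87°;  2α = 73.74°
n_0 = (-0.0101, +0.9999)
n_1 = (-0.8990, +0.4380)
n_2 = (-0.6938, -0.7201)
n_3 = (+0.2690, -0.9631)
n_4 = (+0.8246, -0.5658)
n_5 = (+0.9028, +0.4301)
  (0,1): δ = 116.55°  ·
  (0,2): δ = 44.51°  ✓
  (0,3): δ = 15.03°  ✓
  (0,4): δ = 54.97°  ✓
  (0,5): δ = 114.90°  ·
  (1,2): δ = 107.96°  ·
  (1,3): δ = 48.42°  ✓
  (1,4): δ = 8.48°  ✓
  (1,5): δ = 51.45°  ✓
  (2,3): δ = 120.46°  ·
  (2,4): δ = 80.52°  ·
  (2,5): δ = 20.59°  ✓
  (3,4): δ = 140.06°  ·
  (3,5): δ = 80.13°  ·
  (4,5): δ = 120.07°  ·
antipodal pairs: 7

count = 7; pairs: (0,2), (0,3), (0,4), (1,3), (1,4), (1,5), (2,5)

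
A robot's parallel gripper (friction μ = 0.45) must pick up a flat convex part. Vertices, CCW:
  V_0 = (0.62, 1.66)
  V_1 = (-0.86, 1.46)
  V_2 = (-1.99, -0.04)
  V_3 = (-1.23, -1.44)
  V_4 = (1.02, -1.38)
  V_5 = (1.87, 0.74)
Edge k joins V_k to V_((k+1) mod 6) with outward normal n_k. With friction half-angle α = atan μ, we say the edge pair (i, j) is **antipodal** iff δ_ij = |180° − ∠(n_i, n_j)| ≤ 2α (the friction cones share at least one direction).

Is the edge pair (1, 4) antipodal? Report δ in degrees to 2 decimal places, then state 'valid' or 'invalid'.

δ = 15.14°, valid

α = atan 0.45 = 24.23°;  2α = 48.46°
edge 1: e_1 = (-1.13, -1.50);  n_1 = (-0.7987, +0.6017)
edge 4: e_4 = (+0.85, +2.12);  n_4 = (+0.9282, -0.3721)
∠(n_1, n_4) = 164.86°
δ = |180° − 164.86°| = 15.14°
15.14° ≤ 2α = 48.46°  →  valid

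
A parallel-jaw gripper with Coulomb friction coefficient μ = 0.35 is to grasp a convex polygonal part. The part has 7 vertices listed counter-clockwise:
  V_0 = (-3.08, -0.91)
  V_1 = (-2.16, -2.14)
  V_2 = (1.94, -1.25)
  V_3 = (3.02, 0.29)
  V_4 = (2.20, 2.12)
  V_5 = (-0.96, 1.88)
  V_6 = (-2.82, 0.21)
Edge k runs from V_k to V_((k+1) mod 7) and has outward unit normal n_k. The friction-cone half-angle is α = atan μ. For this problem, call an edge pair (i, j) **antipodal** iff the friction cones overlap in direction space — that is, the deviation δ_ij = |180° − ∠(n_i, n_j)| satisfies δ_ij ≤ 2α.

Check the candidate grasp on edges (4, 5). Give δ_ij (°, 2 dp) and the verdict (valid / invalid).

α = atan 0.35 = 19.29°;  2α = 38.58°
edge 4: e_4 = (-3.16, -0.24);  n_4 = (-0.0757, +0.9971)
edge 5: e_5 = (-1.86, -1.67);  n_5 = (-0.6681, +0.7441)
∠(n_4, n_5) = 37.58°
δ = |180° − 37.58°| = 142.42°
142.42° > 2α = 38.58°  →  invalid

δ = 142.42°, invalid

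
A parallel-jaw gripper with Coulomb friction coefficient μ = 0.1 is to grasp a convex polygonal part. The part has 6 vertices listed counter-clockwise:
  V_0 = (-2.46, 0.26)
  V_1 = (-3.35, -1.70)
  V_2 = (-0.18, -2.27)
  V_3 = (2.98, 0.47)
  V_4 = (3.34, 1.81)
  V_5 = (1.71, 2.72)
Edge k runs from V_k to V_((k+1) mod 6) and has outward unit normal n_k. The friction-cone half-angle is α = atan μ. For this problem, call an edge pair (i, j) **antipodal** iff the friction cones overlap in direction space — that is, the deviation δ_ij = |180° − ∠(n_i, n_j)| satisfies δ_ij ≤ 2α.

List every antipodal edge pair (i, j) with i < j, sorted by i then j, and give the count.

α = atan 0.1 = 5.71°;  2α = 11.42°
n_0 = (-0.9105, +0.4135)
n_1 = (-0.1770, -0.9842)
n_2 = (+0.6551, -0.7555)
n_3 = (+0.9658, -0.2595)
n_4 = (+0.4875, +0.8731)
n_5 = (-0.5081, +0.8613)
  (0,1): δ = 75.77°  ·
  (0,2): δ = 24.65°  ·
  (0,3): δ = 9.38°  ✓
  (0,4): δ = 85.25°  ·
  (0,5): δ = 144.96°  ·
  (1,2): δ = 128.88°  ·
  (1,3): δ = 94.84°  ·
  (1,4): δ = 18.98°  ·
  (1,5): δ = 40.73°  ·
  (2,3): δ = 145.97°  ·
  (2,4): δ = 70.10°  ·
  (2,5): δ = 10.39°  ✓
  (3,4): δ = 104.14°  ·
  (3,5): δ = 44.42°  ·
  (4,5): δ = 120.29°  ·
antipodal pairs: 2

count = 2; pairs: (0,3), (2,5)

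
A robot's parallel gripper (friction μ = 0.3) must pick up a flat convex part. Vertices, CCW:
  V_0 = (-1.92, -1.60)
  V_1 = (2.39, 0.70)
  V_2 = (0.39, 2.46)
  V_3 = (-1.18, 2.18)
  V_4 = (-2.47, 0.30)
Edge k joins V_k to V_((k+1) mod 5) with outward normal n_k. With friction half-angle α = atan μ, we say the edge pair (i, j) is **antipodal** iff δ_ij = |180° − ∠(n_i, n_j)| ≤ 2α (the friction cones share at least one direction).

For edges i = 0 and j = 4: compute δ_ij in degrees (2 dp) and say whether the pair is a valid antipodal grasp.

δ = 78.06°, invalid

α = atan 0.3 = 16.70°;  2α = 33.40°
edge 0: e_0 = (+4.31, +2.30);  n_0 = (+0.4708, -0.8822)
edge 4: e_4 = (+0.55, -1.90);  n_4 = (-0.9606, -0.2781)
∠(n_0, n_4) = 101.94°
δ = |180° − 101.94°| = 78.06°
78.06° > 2α = 33.40°  →  invalid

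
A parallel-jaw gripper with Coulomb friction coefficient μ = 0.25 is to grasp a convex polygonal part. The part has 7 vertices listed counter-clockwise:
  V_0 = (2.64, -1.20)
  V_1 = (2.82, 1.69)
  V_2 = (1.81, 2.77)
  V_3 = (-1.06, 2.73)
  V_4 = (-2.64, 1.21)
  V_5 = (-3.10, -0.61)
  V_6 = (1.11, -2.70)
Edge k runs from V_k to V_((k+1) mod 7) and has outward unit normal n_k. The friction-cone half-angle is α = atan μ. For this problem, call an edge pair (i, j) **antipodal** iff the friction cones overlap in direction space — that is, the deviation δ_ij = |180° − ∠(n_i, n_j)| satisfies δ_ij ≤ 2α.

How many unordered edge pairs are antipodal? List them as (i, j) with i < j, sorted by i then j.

α = atan 0.25 = 14.04°;  2α = 28.07°
n_0 = (+0.9981, -0.0622)
n_1 = (+0.7304, +0.6830)
n_2 = (-0.0139, +0.9999)
n_3 = (-0.6933, +0.7207)
n_4 = (-0.9695, +0.2450)
n_5 = (-0.4447, -0.8957)
n_6 = (+0.7001, -0.7141)
  (0,1): δ = 133.35°  ·
  (0,2): δ = 85.64°  ·
  (0,3): δ = 42.54°  ·
  (0,4): δ = 10.62°  ✓
  (0,5): δ = 67.16°  ·
  (0,6): δ = 138.00°  ·
  (1,2): δ = 132.28°  ·
  (1,3): δ = 89.19°  ·
  (1,4): δ = 57.27°  ·
  (1,5): δ = 20.52°  ✓
  (1,6): δ = 91.35°  ·
  (2,3): δ = 136.91°  ·
  (2,4): δ = 104.98°  ·
  (2,5): δ = 27.20°  ✓
  (2,6): δ = 43.63°  ·
  (3,4): δ = 148.08°  ·
  (3,5): δ = 70.29°  ·
  (3,6): δ = 0.54°  ✓
  (4,5): δ = 102.22°  ·
  (4,6): δ = 31.38°  ·
  (5,6): δ = 109.17°  ·
antipodal pairs: 4

count = 4; pairs: (0,4), (1,5), (2,5), (3,6)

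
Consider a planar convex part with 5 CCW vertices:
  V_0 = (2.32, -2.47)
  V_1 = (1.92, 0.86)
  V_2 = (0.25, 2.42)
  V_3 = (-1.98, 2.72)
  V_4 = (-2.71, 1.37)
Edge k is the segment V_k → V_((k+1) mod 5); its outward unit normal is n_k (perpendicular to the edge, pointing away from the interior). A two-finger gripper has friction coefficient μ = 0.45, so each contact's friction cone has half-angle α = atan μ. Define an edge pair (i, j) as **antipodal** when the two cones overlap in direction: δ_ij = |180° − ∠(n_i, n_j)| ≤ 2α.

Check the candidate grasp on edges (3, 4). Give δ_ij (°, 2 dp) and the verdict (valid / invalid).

α = atan 0.45 = 24.23°;  2α = 48.46°
edge 3: e_3 = (-0.73, -1.35);  n_3 = (-0.8796, +0.4757)
edge 4: e_4 = (+5.03, -3.84);  n_4 = (-0.6068, -0.7949)
∠(n_3, n_4) = 81.04°
δ = |180° − 81.04°| = 98.96°
98.96° > 2α = 48.46°  →  invalid

δ = 98.96°, invalid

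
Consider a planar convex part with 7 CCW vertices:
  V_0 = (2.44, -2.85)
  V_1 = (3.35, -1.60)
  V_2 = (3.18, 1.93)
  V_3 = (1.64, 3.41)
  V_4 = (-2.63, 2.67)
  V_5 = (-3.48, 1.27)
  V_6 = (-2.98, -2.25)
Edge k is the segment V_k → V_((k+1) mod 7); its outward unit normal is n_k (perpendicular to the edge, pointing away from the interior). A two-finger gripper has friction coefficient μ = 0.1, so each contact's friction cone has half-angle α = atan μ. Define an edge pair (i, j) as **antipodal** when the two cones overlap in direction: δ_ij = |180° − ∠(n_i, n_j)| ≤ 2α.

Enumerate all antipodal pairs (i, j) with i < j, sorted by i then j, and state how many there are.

count = 2; pairs: (0,4), (1,5)

α = atan 0.1 = 5.71°;  2α = 11.42°
n_0 = (+0.8085, -0.5886)
n_1 = (+0.9988, +0.0481)
n_2 = (+0.6929, +0.7210)
n_3 = (-0.1708, +0.9853)
n_4 = (-0.8548, +0.5190)
n_5 = (-0.9901, -0.1406)
n_6 = (-0.1100, -0.9939)
  (0,1): δ = 141.19°  ·
  (0,2): δ = 97.81°  ·
  (0,3): δ = 44.11°  ·
  (0,4): δ = 4.79°  ✓
  (0,5): δ = 44.14°  ·
  (0,6): δ = 119.74°  ·
  (1,2): δ = 136.62°  ·
  (1,3): δ = 82.93°  ·
  (1,4): δ = 34.02°  ·
  (1,5): δ = 5.33°  ✓
  (1,6): δ = 80.93°  ·
  (2,3): δ = 126.31°  ·
  (2,4): δ = 77.40°  ·
  (2,5): δ = 38.05°  ·
  (2,6): δ = 37.54°  ·
  (3,4): δ = 131.10°  ·
  (3,5): δ = 91.75°  ·
  (3,6): δ = 16.15°  ·
  (4,5): δ = 140.65°  ·
  (4,6): δ = 65.05°  ·
  (5,6): δ = 104.40°  ·
antipodal pairs: 2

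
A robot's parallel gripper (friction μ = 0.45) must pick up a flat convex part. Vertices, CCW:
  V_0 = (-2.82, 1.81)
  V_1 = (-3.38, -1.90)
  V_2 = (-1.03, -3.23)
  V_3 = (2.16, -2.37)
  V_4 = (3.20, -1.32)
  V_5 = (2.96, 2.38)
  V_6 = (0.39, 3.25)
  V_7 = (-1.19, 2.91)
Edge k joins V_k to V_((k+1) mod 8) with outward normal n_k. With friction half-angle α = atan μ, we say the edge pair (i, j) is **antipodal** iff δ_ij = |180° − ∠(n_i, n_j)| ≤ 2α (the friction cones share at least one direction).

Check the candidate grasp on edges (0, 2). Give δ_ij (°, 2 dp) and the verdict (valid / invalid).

δ = 66.33°, invalid

α = atan 0.45 = 24.23°;  2α = 48.46°
edge 0: e_0 = (-0.56, -3.71);  n_0 = (-0.9888, +0.1493)
edge 2: e_2 = (+3.19, +0.86);  n_2 = (+0.2603, -0.9655)
∠(n_0, n_2) = 113.67°
δ = |180° − 113.67°| = 66.33°
66.33° > 2α = 48.46°  →  invalid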